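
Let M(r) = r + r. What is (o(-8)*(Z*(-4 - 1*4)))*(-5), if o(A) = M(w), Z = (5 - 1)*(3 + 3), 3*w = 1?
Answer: 640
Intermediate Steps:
w = ⅓ (w = (⅓)*1 = ⅓ ≈ 0.33333)
M(r) = 2*r
Z = 24 (Z = 4*6 = 24)
o(A) = ⅔ (o(A) = 2*(⅓) = ⅔)
(o(-8)*(Z*(-4 - 1*4)))*(-5) = (2*(24*(-4 - 1*4))/3)*(-5) = (2*(24*(-4 - 4))/3)*(-5) = (2*(24*(-8))/3)*(-5) = ((⅔)*(-192))*(-5) = -128*(-5) = 640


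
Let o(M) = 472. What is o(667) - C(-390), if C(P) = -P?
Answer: 82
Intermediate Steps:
o(667) - C(-390) = 472 - (-1)*(-390) = 472 - 1*390 = 472 - 390 = 82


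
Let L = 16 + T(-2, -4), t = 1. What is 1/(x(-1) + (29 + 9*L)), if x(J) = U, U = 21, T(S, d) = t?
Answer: 1/203 ≈ 0.0049261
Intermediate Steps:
T(S, d) = 1
x(J) = 21
L = 17 (L = 16 + 1 = 17)
1/(x(-1) + (29 + 9*L)) = 1/(21 + (29 + 9*17)) = 1/(21 + (29 + 153)) = 1/(21 + 182) = 1/203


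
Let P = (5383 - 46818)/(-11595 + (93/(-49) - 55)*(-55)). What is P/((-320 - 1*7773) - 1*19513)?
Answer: -406063/2290276578 ≈ -0.00017730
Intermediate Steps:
P = 406063/82963 (P = -41435/(-11595 + (93*(-1/49) - 55)*(-55)) = -41435/(-11595 + (-93/49 - 55)*(-55)) = -41435/(-11595 - 2788/49*(-55)) = -41435/(-11595 + 153340/49) = -41435/(-414815/49) = -41435*(-49/414815) = 406063/82963 ≈ 4.8945)
P/((-320 - 1*7773) - 1*19513) = 406063/(82963*((-320 - 1*7773) - 1*19513)) = 406063/(82963*((-320 - 7773) - 19513)) = 406063/(82963*(-8093 - 19513)) = (406063/82963)/(-27606) = (406063/82963)*(-1/27606) = -406063/2290276578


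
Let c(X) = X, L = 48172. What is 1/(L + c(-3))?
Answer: 1/48169 ≈ 2.0760e-5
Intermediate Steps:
1/(L + c(-3)) = 1/(48172 - 3) = 1/48169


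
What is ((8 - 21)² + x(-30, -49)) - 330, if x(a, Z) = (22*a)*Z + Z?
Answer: 32130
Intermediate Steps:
x(a, Z) = Z + 22*Z*a (x(a, Z) = 22*Z*a + Z = Z + 22*Z*a)
((8 - 21)² + x(-30, -49)) - 330 = ((8 - 21)² - 49*(1 + 22*(-30))) - 330 = ((-13)² - 49*(1 - 660)) - 330 = (169 - 49*(-659)) - 330 = (169 + 32291) - 330 = 32460 - 330 = 32130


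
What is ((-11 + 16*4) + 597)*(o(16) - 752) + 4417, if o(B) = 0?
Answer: -484383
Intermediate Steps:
((-11 + 16*4) + 597)*(o(16) - 752) + 4417 = ((-11 + 16*4) + 597)*(0 - 752) + 4417 = ((-11 + 64) + 597)*(-752) + 4417 = (53 + 597)*(-752) + 4417 = 650*(-752) + 4417 = -488800 + 4417 = -484383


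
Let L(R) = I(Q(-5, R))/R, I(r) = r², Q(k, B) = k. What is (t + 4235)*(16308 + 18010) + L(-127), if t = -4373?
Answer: -601457293/127 ≈ -4.7359e+6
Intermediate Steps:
L(R) = 25/R (L(R) = (-5)²/R = 25/R)
(t + 4235)*(16308 + 18010) + L(-127) = (-4373 + 4235)*(16308 + 18010) + 25/(-127) = -138*34318 + 25*(-1/127) = -4735884 - 25/127 = -601457293/127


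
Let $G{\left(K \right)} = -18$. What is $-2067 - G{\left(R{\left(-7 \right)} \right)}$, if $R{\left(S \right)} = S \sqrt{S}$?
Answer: $-2049$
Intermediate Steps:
$R{\left(S \right)} = S^{\frac{3}{2}}$
$-2067 - G{\left(R{\left(-7 \right)} \right)} = -2067 - -18 = -2067 + 18 = -2049$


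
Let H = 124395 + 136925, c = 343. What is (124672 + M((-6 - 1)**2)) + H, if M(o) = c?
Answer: 386335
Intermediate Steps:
H = 261320
M(o) = 343
(124672 + M((-6 - 1)**2)) + H = (124672 + 343) + 261320 = 125015 + 261320 = 386335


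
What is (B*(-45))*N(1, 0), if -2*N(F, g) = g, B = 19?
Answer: 0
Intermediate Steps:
N(F, g) = -g/2
(B*(-45))*N(1, 0) = (19*(-45))*(-½*0) = -855*0 = 0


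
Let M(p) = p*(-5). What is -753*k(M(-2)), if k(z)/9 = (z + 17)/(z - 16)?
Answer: 60993/2 ≈ 30497.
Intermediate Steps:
M(p) = -5*p
k(z) = 9*(17 + z)/(-16 + z) (k(z) = 9*((z + 17)/(z - 16)) = 9*((17 + z)/(-16 + z)) = 9*(17 + z)/(-16 + z))
-753*k(M(-2)) = -6777*(17 - 5*(-2))/(-16 - 5*(-2)) = -6777*(17 + 10)/(-16 + 10) = -6777*27/(-6) = -6777*(-1)*27/6 = -753*(-81/2) = 60993/2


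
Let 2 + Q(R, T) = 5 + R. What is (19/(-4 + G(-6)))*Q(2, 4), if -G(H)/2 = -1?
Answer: -95/2 ≈ -47.500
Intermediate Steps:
Q(R, T) = 3 + R (Q(R, T) = -2 + (5 + R) = 3 + R)
G(H) = 2 (G(H) = -2*(-1) = 2)
(19/(-4 + G(-6)))*Q(2, 4) = (19/(-4 + 2))*(3 + 2) = (19/(-2))*5 = (19*(-½))*5 = -19/2*5 = -95/2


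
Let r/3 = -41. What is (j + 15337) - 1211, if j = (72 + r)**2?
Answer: 16727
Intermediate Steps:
r = -123 (r = 3*(-41) = -123)
j = 2601 (j = (72 - 123)**2 = (-51)**2 = 2601)
(j + 15337) - 1211 = (2601 + 15337) - 1211 = 17938 - 1211 = 16727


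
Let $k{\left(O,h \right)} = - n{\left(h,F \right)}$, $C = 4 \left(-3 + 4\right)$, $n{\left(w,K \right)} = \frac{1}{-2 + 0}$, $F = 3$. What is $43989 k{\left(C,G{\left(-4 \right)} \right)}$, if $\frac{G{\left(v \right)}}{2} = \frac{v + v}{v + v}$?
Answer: $\frac{43989}{2} \approx 21995.0$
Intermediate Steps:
$n{\left(w,K \right)} = - \frac{1}{2}$ ($n{\left(w,K \right)} = \frac{1}{-2} = - \frac{1}{2}$)
$C = 4$ ($C = 4 \cdot 1 = 4$)
$G{\left(v \right)} = 2$ ($G{\left(v \right)} = 2 \frac{v + v}{v + v} = 2 \frac{2 v}{2 v} = 2 \cdot 2 v \frac{1}{2 v} = 2 \cdot 1 = 2$)
$k{\left(O,h \right)} = \frac{1}{2}$ ($k{\left(O,h \right)} = \left(-1\right) \left(- \frac{1}{2}\right) = \frac{1}{2}$)
$43989 k{\left(C,G{\left(-4 \right)} \right)} = 43989 \cdot \frac{1}{2} = \frac{43989}{2}$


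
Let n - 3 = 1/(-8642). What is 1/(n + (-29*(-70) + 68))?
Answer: 8642/18156841 ≈ 0.00047596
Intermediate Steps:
n = 25925/8642 (n = 3 + 1/(-8642) = 3 - 1/8642 = 25925/8642 ≈ 2.9999)
1/(n + (-29*(-70) + 68)) = 1/(25925/8642 + (-29*(-70) + 68)) = 1/(25925/8642 + (2030 + 68)) = 1/(25925/8642 + 2098) = 1/(18156841/8642) = 8642/18156841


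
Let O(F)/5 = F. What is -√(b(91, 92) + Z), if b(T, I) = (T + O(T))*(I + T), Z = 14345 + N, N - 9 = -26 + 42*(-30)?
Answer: -3*√12554 ≈ -336.13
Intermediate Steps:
N = -1277 (N = 9 + (-26 + 42*(-30)) = 9 + (-26 - 1260) = 9 - 1286 = -1277)
O(F) = 5*F
Z = 13068 (Z = 14345 - 1277 = 13068)
b(T, I) = 6*T*(I + T) (b(T, I) = (T + 5*T)*(I + T) = (6*T)*(I + T) = 6*T*(I + T))
-√(b(91, 92) + Z) = -√(6*91*(92 + 91) + 13068) = -√(6*91*183 + 13068) = -√(99918 + 13068) = -√112986 = -3*√12554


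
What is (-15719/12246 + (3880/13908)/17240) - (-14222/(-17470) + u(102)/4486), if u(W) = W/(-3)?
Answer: -501004783541596729/239705025789538140 ≈ -2.0901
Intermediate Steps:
u(W) = -W/3 (u(W) = W*(-⅓) = -W/3)
(-15719/12246 + (3880/13908)/17240) - (-14222/(-17470) + u(102)/4486) = (-15719/12246 + (3880/13908)/17240) - (-14222/(-17470) - ⅓*102/4486) = (-15719*1/12246 + (3880*(1/13908))*(1/17240)) - (-14222*(-1/17470) - 34*1/4486) = (-15719/12246 + (970/3477)*(1/17240)) - (7111/8735 - 17/2243) = (-15719/12246 + 97/5994348) - 1*15801478/19592605 = -15703994725/12234464268 - 15801478/19592605 = -501004783541596729/239705025789538140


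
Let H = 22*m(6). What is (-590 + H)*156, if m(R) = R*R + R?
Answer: 52104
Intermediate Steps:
m(R) = R + R² (m(R) = R² + R = R + R²)
H = 924 (H = 22*(6*(1 + 6)) = 22*(6*7) = 22*42 = 924)
(-590 + H)*156 = (-590 + 924)*156 = 334*156 = 52104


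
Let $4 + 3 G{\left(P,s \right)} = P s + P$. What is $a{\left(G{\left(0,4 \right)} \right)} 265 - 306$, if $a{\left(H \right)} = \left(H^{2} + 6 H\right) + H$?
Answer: $- \frac{20774}{9} \approx -2308.2$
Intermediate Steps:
$G{\left(P,s \right)} = - \frac{4}{3} + \frac{P}{3} + \frac{P s}{3}$ ($G{\left(P,s \right)} = - \frac{4}{3} + \frac{P s + P}{3} = - \frac{4}{3} + \frac{P + P s}{3} = - \frac{4}{3} + \left(\frac{P}{3} + \frac{P s}{3}\right) = - \frac{4}{3} + \frac{P}{3} + \frac{P s}{3}$)
$a{\left(H \right)} = H^{2} + 7 H$
$a{\left(G{\left(0,4 \right)} \right)} 265 - 306 = \left(- \frac{4}{3} + \frac{1}{3} \cdot 0 + \frac{1}{3} \cdot 0 \cdot 4\right) \left(7 + \left(- \frac{4}{3} + \frac{1}{3} \cdot 0 + \frac{1}{3} \cdot 0 \cdot 4\right)\right) 265 - 306 = \left(- \frac{4}{3} + 0 + 0\right) \left(7 + \left(- \frac{4}{3} + 0 + 0\right)\right) 265 - 306 = - \frac{4 \left(7 - \frac{4}{3}\right)}{3} \cdot 265 - 306 = \left(- \frac{4}{3}\right) \frac{17}{3} \cdot 265 - 306 = \left(- \frac{68}{9}\right) 265 - 306 = - \frac{18020}{9} - 306 = - \frac{20774}{9}$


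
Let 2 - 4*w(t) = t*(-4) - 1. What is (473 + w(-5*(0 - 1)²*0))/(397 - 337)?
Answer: 379/48 ≈ 7.8958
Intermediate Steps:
w(t) = ¾ + t (w(t) = ½ - (t*(-4) - 1)/4 = ½ - (-4*t - 1)/4 = ½ - (-1 - 4*t)/4 = ½ + (¼ + t) = ¾ + t)
(473 + w(-5*(0 - 1)²*0))/(397 - 337) = (473 + (¾ - 5*(0 - 1)²*0))/(397 - 337) = (473 + (¾ - 5*(-1)²*0))/60 = (473 + (¾ - 5*1*0))*(1/60) = (473 + (¾ - 5*0))*(1/60) = (473 + (¾ + 0))*(1/60) = (473 + ¾)*(1/60) = (1895/4)*(1/60) = 379/48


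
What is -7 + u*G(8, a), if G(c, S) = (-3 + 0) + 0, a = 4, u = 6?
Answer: -25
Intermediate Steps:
G(c, S) = -3 (G(c, S) = -3 + 0 = -3)
-7 + u*G(8, a) = -7 + 6*(-3) = -7 - 18 = -25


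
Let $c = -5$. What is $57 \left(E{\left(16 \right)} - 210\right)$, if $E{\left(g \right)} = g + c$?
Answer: $-11343$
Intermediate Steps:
$E{\left(g \right)} = -5 + g$ ($E{\left(g \right)} = g - 5 = -5 + g$)
$57 \left(E{\left(16 \right)} - 210\right) = 57 \left(\left(-5 + 16\right) - 210\right) = 57 \left(11 - 210\right) = 57 \left(-199\right) = -11343$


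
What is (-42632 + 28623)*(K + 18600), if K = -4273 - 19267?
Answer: 69204460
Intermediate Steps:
K = -23540
(-42632 + 28623)*(K + 18600) = (-42632 + 28623)*(-23540 + 18600) = -14009*(-4940) = 69204460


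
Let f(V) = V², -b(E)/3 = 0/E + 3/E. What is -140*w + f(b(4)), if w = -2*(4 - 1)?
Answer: 13521/16 ≈ 845.06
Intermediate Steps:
b(E) = -9/E (b(E) = -3*(0/E + 3/E) = -3*(0 + 3/E) = -9/E)
w = -6 (w = -2*3 = -6)
-140*w + f(b(4)) = -140*(-6) + (-9/4)² = 840 + (-9*¼)² = 840 + (-9/4)² = 840 + 81/16 = 13521/16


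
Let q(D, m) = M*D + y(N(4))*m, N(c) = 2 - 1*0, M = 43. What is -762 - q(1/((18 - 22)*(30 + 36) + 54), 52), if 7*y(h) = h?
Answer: -163097/210 ≈ -776.65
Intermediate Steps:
N(c) = 2 (N(c) = 2 + 0 = 2)
y(h) = h/7
q(D, m) = 43*D + 2*m/7 (q(D, m) = 43*D + ((1/7)*2)*m = 43*D + 2*m/7)
-762 - q(1/((18 - 22)*(30 + 36) + 54), 52) = -762 - (43/((18 - 22)*(30 + 36) + 54) + (2/7)*52) = -762 - (43/(-4*66 + 54) + 104/7) = -762 - (43/(-264 + 54) + 104/7) = -762 - (43/(-210) + 104/7) = -762 - (43*(-1/210) + 104/7) = -762 - (-43/210 + 104/7) = -762 - 1*3077/210 = -762 - 3077/210 = -163097/210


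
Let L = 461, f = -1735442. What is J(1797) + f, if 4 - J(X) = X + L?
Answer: -1737696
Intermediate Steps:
J(X) = -457 - X (J(X) = 4 - (X + 461) = 4 - (461 + X) = 4 + (-461 - X) = -457 - X)
J(1797) + f = (-457 - 1*1797) - 1735442 = (-457 - 1797) - 1735442 = -2254 - 1735442 = -1737696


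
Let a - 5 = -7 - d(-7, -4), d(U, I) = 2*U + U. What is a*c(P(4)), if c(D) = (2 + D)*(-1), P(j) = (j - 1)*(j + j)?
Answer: -494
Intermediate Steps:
P(j) = 2*j*(-1 + j) (P(j) = (-1 + j)*(2*j) = 2*j*(-1 + j))
d(U, I) = 3*U
c(D) = -2 - D
a = 19 (a = 5 + (-7 - 3*(-7)) = 5 + (-7 - 1*(-21)) = 5 + (-7 + 21) = 5 + 14 = 19)
a*c(P(4)) = 19*(-2 - 2*4*(-1 + 4)) = 19*(-2 - 2*4*3) = 19*(-2 - 1*24) = 19*(-2 - 24) = 19*(-26) = -494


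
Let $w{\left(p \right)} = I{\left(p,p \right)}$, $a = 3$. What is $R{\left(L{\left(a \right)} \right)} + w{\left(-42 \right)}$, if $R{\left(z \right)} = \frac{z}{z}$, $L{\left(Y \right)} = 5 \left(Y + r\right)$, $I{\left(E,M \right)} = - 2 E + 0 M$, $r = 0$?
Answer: $85$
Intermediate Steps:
$I{\left(E,M \right)} = - 2 E$ ($I{\left(E,M \right)} = - 2 E + 0 = - 2 E$)
$w{\left(p \right)} = - 2 p$
$L{\left(Y \right)} = 5 Y$ ($L{\left(Y \right)} = 5 \left(Y + 0\right) = 5 Y$)
$R{\left(z \right)} = 1$
$R{\left(L{\left(a \right)} \right)} + w{\left(-42 \right)} = 1 - -84 = 1 + 84 = 85$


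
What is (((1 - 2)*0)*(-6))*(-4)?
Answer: 0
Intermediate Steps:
(((1 - 2)*0)*(-6))*(-4) = (-1*0*(-6))*(-4) = (0*(-6))*(-4) = 0*(-4) = 0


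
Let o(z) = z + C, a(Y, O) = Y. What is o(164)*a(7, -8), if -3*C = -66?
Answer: 1302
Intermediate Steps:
C = 22 (C = -⅓*(-66) = 22)
o(z) = 22 + z (o(z) = z + 22 = 22 + z)
o(164)*a(7, -8) = (22 + 164)*7 = 186*7 = 1302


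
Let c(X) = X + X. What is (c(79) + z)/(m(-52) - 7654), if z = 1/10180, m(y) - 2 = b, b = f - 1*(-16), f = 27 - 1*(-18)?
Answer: -1608441/77276380 ≈ -0.020814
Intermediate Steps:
f = 45 (f = 27 + 18 = 45)
b = 61 (b = 45 - 1*(-16) = 45 + 16 = 61)
c(X) = 2*X
m(y) = 63 (m(y) = 2 + 61 = 63)
z = 1/10180 ≈ 9.8232e-5
(c(79) + z)/(m(-52) - 7654) = (2*79 + 1/10180)/(63 - 7654) = (158 + 1/10180)/(-7591) = (1608441/10180)*(-1/7591) = -1608441/77276380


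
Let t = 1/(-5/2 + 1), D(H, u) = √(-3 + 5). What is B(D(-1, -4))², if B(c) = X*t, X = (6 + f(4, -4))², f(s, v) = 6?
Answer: 9216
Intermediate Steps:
D(H, u) = √2
t = -⅔ (t = 1/(-5*½ + 1) = 1/(-5/2 + 1) = 1/(-3/2) = -⅔ ≈ -0.66667)
X = 144 (X = (6 + 6)² = 12² = 144)
B(c) = -96 (B(c) = 144*(-⅔) = -96)
B(D(-1, -4))² = (-96)² = 9216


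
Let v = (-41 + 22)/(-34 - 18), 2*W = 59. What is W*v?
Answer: 1121/104 ≈ 10.779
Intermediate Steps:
W = 59/2 (W = (1/2)*59 = 59/2 ≈ 29.500)
v = 19/52 (v = -19/(-52) = -19*(-1/52) = 19/52 ≈ 0.36538)
W*v = (59/2)*(19/52) = 1121/104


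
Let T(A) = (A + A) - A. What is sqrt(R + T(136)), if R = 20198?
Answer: sqrt(20334) ≈ 142.60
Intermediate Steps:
T(A) = A (T(A) = 2*A - A = A)
sqrt(R + T(136)) = sqrt(20198 + 136) = sqrt(20334)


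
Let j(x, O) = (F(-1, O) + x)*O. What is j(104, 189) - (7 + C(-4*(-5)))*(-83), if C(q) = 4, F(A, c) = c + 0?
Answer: 56290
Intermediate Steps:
F(A, c) = c
j(x, O) = O*(O + x) (j(x, O) = (O + x)*O = O*(O + x))
j(104, 189) - (7 + C(-4*(-5)))*(-83) = 189*(189 + 104) - (7 + 4)*(-83) = 189*293 - 11*(-83) = 55377 - 1*(-913) = 55377 + 913 = 56290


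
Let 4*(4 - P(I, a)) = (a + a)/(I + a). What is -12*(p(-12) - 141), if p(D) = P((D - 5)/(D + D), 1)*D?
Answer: 91260/41 ≈ 2225.9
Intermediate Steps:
P(I, a) = 4 - a/(2*(I + a)) (P(I, a) = 4 - (a + a)/(4*(I + a)) = 4 - 2*a/(4*(I + a)) = 4 - a/(2*(I + a)))
p(D) = D*(7/2 + 2*(-5 + D)/D)/(1 + (-5 + D)/(2*D)) (p(D) = ((4*((D - 5)/(D + D)) + (7/2)*1)/((D - 5)/(D + D) + 1))*D = ((4*((-5 + D)/((2*D))) + 7/2)/((-5 + D)/((2*D)) + 1))*D = ((4*((-5 + D)*(1/(2*D))) + 7/2)/((-5 + D)*(1/(2*D)) + 1))*D = ((4*((-5 + D)/(2*D)) + 7/2)/((-5 + D)/(2*D) + 1))*D = ((2*(-5 + D)/D + 7/2)/(1 + (-5 + D)/(2*D)))*D = ((7/2 + 2*(-5 + D)/D)/(1 + (-5 + D)/(2*D)))*D = D*(7/2 + 2*(-5 + D)/D)/(1 + (-5 + D)/(2*D)))
-12*(p(-12) - 141) = -12*(-12*(-20 + 11*(-12))/(-5 + 3*(-12)) - 141) = -12*(-12*(-20 - 132)/(-5 - 36) - 141) = -12*(-12*(-152)/(-41) - 141) = -12*(-12*(-1/41)*(-152) - 141) = -12*(-1824/41 - 141) = -12*(-7605/41) = 91260/41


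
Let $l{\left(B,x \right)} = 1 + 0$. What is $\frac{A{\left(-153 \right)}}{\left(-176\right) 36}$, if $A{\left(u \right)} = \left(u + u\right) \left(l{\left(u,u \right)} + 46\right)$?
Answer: $\frac{799}{352} \approx 2.2699$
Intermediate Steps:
$l{\left(B,x \right)} = 1$
$A{\left(u \right)} = 94 u$ ($A{\left(u \right)} = \left(u + u\right) \left(1 + 46\right) = 2 u 47 = 94 u$)
$\frac{A{\left(-153 \right)}}{\left(-176\right) 36} = \frac{94 \left(-153\right)}{\left(-176\right) 36} = - \frac{14382}{-6336} = \left(-14382\right) \left(- \frac{1}{6336}\right) = \frac{799}{352}$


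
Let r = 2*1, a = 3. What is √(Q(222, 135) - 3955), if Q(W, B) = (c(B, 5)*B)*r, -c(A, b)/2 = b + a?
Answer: 5*I*√331 ≈ 90.967*I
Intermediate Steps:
c(A, b) = -6 - 2*b (c(A, b) = -2*(b + 3) = -2*(3 + b) = -6 - 2*b)
r = 2
Q(W, B) = -32*B (Q(W, B) = ((-6 - 2*5)*B)*2 = ((-6 - 10)*B)*2 = -16*B*2 = -32*B)
√(Q(222, 135) - 3955) = √(-32*135 - 3955) = √(-4320 - 3955) = √(-8275) = 5*I*√331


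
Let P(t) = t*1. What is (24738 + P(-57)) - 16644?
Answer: 8037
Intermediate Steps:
P(t) = t
(24738 + P(-57)) - 16644 = (24738 - 57) - 16644 = 24681 - 16644 = 8037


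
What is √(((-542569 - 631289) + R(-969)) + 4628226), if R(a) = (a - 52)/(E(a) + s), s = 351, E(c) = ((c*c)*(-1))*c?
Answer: √180123554670824571290/7221060 ≈ 1858.6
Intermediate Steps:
E(c) = -c³ (E(c) = (c²*(-1))*c = (-c²)*c = -c³)
R(a) = (-52 + a)/(351 - a³) (R(a) = (a - 52)/(-a³ + 351) = (-52 + a)/(351 - a³))
√(((-542569 - 631289) + R(-969)) + 4628226) = √(((-542569 - 631289) + (52 - 1*(-969))/(-351 + (-969)³)) + 4628226) = √((-1173858 + (52 + 969)/(-351 - 909853209)) + 4628226) = √((-1173858 + 1021/(-909853560)) + 4628226) = √((-1173858 - 1/909853560*1021) + 4628226) = √((-1173858 - 1021/909853560) + 4628226) = √(-1068038880235501/909853560 + 4628226) = √(3142969022349059/909853560) = √180123554670824571290/7221060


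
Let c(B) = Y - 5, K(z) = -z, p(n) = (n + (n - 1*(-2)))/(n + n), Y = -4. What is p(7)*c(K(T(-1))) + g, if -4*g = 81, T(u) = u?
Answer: -855/28 ≈ -30.536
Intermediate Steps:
p(n) = (2 + 2*n)/(2*n) (p(n) = (n + (n + 2))/((2*n)) = (n + (2 + n))*(1/(2*n)) = (2 + 2*n)*(1/(2*n)) = (2 + 2*n)/(2*n))
g = -81/4 (g = -1/4*81 = -81/4 ≈ -20.250)
c(B) = -9 (c(B) = -4 - 5 = -9)
p(7)*c(K(T(-1))) + g = ((1 + 7)/7)*(-9) - 81/4 = ((1/7)*8)*(-9) - 81/4 = (8/7)*(-9) - 81/4 = -72/7 - 81/4 = -855/28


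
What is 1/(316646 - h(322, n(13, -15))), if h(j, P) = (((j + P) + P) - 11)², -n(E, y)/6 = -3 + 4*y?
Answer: -1/821843 ≈ -1.2168e-6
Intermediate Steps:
n(E, y) = 18 - 24*y (n(E, y) = -6*(-3 + 4*y) = 18 - 24*y)
h(j, P) = (-11 + j + 2*P)² (h(j, P) = (((P + j) + P) - 11)² = ((j + 2*P) - 11)² = (-11 + j + 2*P)²)
1/(316646 - h(322, n(13, -15))) = 1/(316646 - (-11 + 322 + 2*(18 - 24*(-15)))²) = 1/(316646 - (-11 + 322 + 2*(18 + 360))²) = 1/(316646 - (-11 + 322 + 2*378)²) = 1/(316646 - (-11 + 322 + 756)²) = 1/(316646 - 1*1067²) = 1/(316646 - 1*1138489) = 1/(316646 - 1138489) = 1/(-821843) = -1/821843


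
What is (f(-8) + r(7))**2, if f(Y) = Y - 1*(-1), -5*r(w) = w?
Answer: 1764/25 ≈ 70.560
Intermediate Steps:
r(w) = -w/5
f(Y) = 1 + Y (f(Y) = Y + 1 = 1 + Y)
(f(-8) + r(7))**2 = ((1 - 8) - 1/5*7)**2 = (-7 - 7/5)**2 = (-42/5)**2 = 1764/25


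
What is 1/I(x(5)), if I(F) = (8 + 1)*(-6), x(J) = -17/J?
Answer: -1/54 ≈ -0.018519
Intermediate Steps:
I(F) = -54 (I(F) = 9*(-6) = -54)
1/I(x(5)) = 1/(-54) = -1/54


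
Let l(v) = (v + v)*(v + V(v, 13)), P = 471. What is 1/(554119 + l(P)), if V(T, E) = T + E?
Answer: 1/1453729 ≈ 6.8789e-7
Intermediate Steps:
V(T, E) = E + T
l(v) = 2*v*(13 + 2*v) (l(v) = (v + v)*(v + (13 + v)) = (2*v)*(13 + 2*v) = 2*v*(13 + 2*v))
1/(554119 + l(P)) = 1/(554119 + 2*471*(13 + 2*471)) = 1/(554119 + 2*471*(13 + 942)) = 1/(554119 + 2*471*955) = 1/(554119 + 899610) = 1/1453729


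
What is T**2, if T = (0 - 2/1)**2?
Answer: 16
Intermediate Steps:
T = 4 (T = (0 - 2*1)**2 = (0 - 2)**2 = (-2)**2 = 4)
T**2 = 4**2 = 16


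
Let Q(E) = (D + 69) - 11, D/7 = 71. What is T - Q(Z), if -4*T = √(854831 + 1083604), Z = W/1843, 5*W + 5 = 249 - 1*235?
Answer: -555 - √1938435/4 ≈ -903.07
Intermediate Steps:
D = 497 (D = 7*71 = 497)
W = 9/5 (W = -1 + (249 - 1*235)/5 = -1 + (249 - 235)/5 = -1 + (⅕)*14 = -1 + 14/5 = 9/5 ≈ 1.8000)
Z = 9/9215 (Z = (9/5)/1843 = (9/5)*(1/1843) = 9/9215 ≈ 0.00097667)
T = -√1938435/4 (T = -√(854831 + 1083604)/4 = -√1938435/4 ≈ -348.07)
Q(E) = 555 (Q(E) = (497 + 69) - 11 = 566 - 11 = 555)
T - Q(Z) = -√1938435/4 - 1*555 = -√1938435/4 - 555 = -555 - √1938435/4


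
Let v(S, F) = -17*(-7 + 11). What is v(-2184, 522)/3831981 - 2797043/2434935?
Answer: -1190931245307/1036736072915 ≈ -1.1487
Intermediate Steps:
v(S, F) = -68 (v(S, F) = -17*4 = -68)
v(-2184, 522)/3831981 - 2797043/2434935 = -68/3831981 - 2797043/2434935 = -1190931245307/1036736072915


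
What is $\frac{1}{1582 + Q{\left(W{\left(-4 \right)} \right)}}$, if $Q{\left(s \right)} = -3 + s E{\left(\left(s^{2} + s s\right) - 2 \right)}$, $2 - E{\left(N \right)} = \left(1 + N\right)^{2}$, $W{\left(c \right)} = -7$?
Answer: $\frac{1}{67428} \approx 1.4831 \cdot 10^{-5}$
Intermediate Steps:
$E{\left(N \right)} = 2 - \left(1 + N\right)^{2}$
$Q{\left(s \right)} = -3 + s \left(2 - \left(-1 + 2 s^{2}\right)^{2}\right)$ ($Q{\left(s \right)} = -3 + s \left(2 - \left(1 - \left(2 - s^{2} - s s\right)\right)^{2}\right) = -3 + s \left(2 - \left(1 + \left(\left(s^{2} + s^{2}\right) - 2\right)\right)^{2}\right) = -3 + s \left(2 - \left(1 + \left(2 s^{2} - 2\right)\right)^{2}\right) = -3 + s \left(2 - \left(1 + \left(-2 + 2 s^{2}\right)\right)^{2}\right) = -3 + s \left(2 - \left(-1 + 2 s^{2}\right)^{2}\right)$)
$\frac{1}{1582 + Q{\left(W{\left(-4 \right)} \right)}} = \frac{1}{1582 - \left(10 - 67228 + 1372\right)} = \frac{1}{1582 - -65846} = \frac{1}{1582 + 65846} = \frac{1}{67428}$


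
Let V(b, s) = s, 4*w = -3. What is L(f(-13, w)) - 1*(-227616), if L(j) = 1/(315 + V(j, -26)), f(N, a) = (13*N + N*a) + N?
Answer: 65781025/289 ≈ 2.2762e+5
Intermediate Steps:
w = -3/4 (w = (1/4)*(-3) = -3/4 ≈ -0.75000)
f(N, a) = 14*N + N*a
L(j) = 1/289 (L(j) = 1/(315 - 26) = 1/289)
L(f(-13, w)) - 1*(-227616) = 1/289 - 1*(-227616) = 1/289 + 227616 = 65781025/289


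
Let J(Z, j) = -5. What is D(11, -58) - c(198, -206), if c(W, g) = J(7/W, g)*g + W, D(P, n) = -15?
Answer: -1243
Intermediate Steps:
c(W, g) = W - 5*g (c(W, g) = -5*g + W = W - 5*g)
D(11, -58) - c(198, -206) = -15 - (198 - 5*(-206)) = -15 - (198 + 1030) = -15 - 1*1228 = -15 - 1228 = -1243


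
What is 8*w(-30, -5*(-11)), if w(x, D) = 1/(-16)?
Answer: -½ ≈ -0.50000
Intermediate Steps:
w(x, D) = -1/16
8*w(-30, -5*(-11)) = 8*(-1/16) = -½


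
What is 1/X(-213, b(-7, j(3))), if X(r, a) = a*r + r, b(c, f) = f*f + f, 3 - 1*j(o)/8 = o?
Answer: -1/213 ≈ -0.0046948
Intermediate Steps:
j(o) = 24 - 8*o
b(c, f) = f + f² (b(c, f) = f² + f = f + f²)
X(r, a) = r + a*r
1/X(-213, b(-7, j(3))) = 1/(-213*(1 + (24 - 8*3)*(1 + (24 - 8*3)))) = 1/(-213*(1 + (24 - 24)*(1 + (24 - 24)))) = 1/(-213*(1 + 0*(1 + 0))) = 1/(-213*(1 + 0*1)) = 1/(-213*(1 + 0)) = 1/(-213*1) = 1/(-213) = -1/213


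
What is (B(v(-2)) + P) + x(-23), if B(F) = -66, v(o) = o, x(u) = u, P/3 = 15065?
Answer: 45106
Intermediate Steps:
P = 45195 (P = 3*15065 = 45195)
(B(v(-2)) + P) + x(-23) = (-66 + 45195) - 23 = 45129 - 23 = 45106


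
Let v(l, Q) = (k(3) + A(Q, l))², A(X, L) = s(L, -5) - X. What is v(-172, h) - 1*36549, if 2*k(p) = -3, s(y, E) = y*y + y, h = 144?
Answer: 3425965893/4 ≈ 8.5649e+8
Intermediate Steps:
s(y, E) = y + y² (s(y, E) = y² + y = y + y²)
k(p) = -3/2 (k(p) = (½)*(-3) = -3/2)
A(X, L) = -X + L*(1 + L) (A(X, L) = L*(1 + L) - X = -X + L*(1 + L))
v(l, Q) = (-3/2 - Q + l*(1 + l))² (v(l, Q) = (-3/2 + (-Q + l*(1 + l)))² = (-3/2 - Q + l*(1 + l))²)
v(-172, h) - 1*36549 = (3 + 2*144 - 2*(-172)*(1 - 172))²/4 - 1*36549 = (3 + 288 - 2*(-172)*(-171))²/4 - 36549 = (3 + 288 - 58824)²/4 - 36549 = (¼)*(-58533)² - 36549 = (¼)*3426112089 - 36549 = 3426112089/4 - 36549 = 3425965893/4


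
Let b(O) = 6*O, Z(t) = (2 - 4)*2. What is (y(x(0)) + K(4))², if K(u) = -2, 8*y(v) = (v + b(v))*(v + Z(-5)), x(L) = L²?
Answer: 4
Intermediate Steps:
Z(t) = -4 (Z(t) = -2*2 = -4)
y(v) = 7*v*(-4 + v)/8 (y(v) = ((v + 6*v)*(v - 4))/8 = ((7*v)*(-4 + v))/8 = (7*v*(-4 + v))/8 = 7*v*(-4 + v)/8)
(y(x(0)) + K(4))² = ((7/8)*0²*(-4 + 0²) - 2)² = ((7/8)*0*(-4 + 0) - 2)² = ((7/8)*0*(-4) - 2)² = (0 - 2)² = (-2)² = 4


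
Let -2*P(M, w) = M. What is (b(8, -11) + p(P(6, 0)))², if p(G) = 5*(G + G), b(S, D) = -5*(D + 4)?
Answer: 25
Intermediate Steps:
P(M, w) = -M/2
b(S, D) = -20 - 5*D (b(S, D) = -5*(4 + D) = -20 - 5*D)
p(G) = 10*G (p(G) = 5*(2*G) = 10*G)
(b(8, -11) + p(P(6, 0)))² = ((-20 - 5*(-11)) + 10*(-½*6))² = ((-20 + 55) + 10*(-3))² = (35 - 30)² = 5² = 25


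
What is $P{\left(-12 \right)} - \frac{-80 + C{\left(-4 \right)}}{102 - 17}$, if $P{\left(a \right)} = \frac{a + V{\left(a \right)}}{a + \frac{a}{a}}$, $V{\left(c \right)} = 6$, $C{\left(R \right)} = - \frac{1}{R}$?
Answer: $\frac{5549}{3740} \approx 1.4837$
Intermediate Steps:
$P{\left(a \right)} = \frac{6 + a}{1 + a}$ ($P{\left(a \right)} = \frac{a + 6}{a + \frac{a}{a}} = \frac{6 + a}{a + 1} = \frac{6 + a}{1 + a}$)
$P{\left(-12 \right)} - \frac{-80 + C{\left(-4 \right)}}{102 - 17} = \frac{6 - 12}{1 - 12} - \frac{-80 - \frac{1}{-4}}{102 - 17} = \frac{1}{-11} \left(-6\right) - \frac{-80 - - \frac{1}{4}}{85} = \left(- \frac{1}{11}\right) \left(-6\right) - \left(-80 + \frac{1}{4}\right) \frac{1}{85} = \frac{6}{11} - \left(- \frac{319}{4}\right) \frac{1}{85} = \frac{6}{11} - - \frac{319}{340} = \frac{6}{11} + \frac{319}{340} = \frac{5549}{3740}$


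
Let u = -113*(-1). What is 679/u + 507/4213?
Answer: 2917918/476069 ≈ 6.1292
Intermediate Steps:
u = 113
679/u + 507/4213 = 679/113 + 507/4213 = 2917918/476069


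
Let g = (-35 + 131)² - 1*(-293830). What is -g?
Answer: -303046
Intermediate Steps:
g = 303046 (g = 96² + 293830 = 9216 + 293830 = 303046)
-g = -1*303046 = -303046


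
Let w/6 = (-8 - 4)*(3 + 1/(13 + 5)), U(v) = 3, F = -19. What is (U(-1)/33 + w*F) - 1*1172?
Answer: 33089/11 ≈ 3008.1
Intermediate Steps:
w = -220 (w = 6*((-8 - 4)*(3 + 1/(13 + 5))) = 6*(-12*(3 + 1/18)) = 6*(-12*55/18) = 6*(-110/3) = -220)
(U(-1)/33 + w*F) - 1*1172 = (3/33 - 220*(-19)) - 1*1172 = (3*(1/33) + 4180) - 1172 = (1/11 + 4180) - 1172 = 45981/11 - 1172 = 33089/11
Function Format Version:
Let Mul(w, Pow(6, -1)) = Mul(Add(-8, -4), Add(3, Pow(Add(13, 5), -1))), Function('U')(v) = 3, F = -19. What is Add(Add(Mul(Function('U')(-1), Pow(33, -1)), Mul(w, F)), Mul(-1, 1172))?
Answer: Rational(33089, 11) ≈ 3008.1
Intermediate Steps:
w = -220 (w = Mul(6, Mul(Add(-8, -4), Add(3, Pow(Add(13, 5), -1)))) = Mul(6, Mul(-12, Add(3, Pow(18, -1)))) = Mul(6, Mul(-12, Add(3, Rational(1, 18)))) = Mul(6, Mul(-12, Rational(55, 18))) = Mul(6, Rational(-110, 3)) = -220)
Add(Add(Mul(Function('U')(-1), Pow(33, -1)), Mul(w, F)), Mul(-1, 1172)) = Add(Add(Mul(3, Pow(33, -1)), Mul(-220, -19)), Mul(-1, 1172)) = Add(Add(Mul(3, Rational(1, 33)), 4180), -1172) = Add(Add(Rational(1, 11), 4180), -1172) = Add(Rational(45981, 11), -1172) = Rational(33089, 11)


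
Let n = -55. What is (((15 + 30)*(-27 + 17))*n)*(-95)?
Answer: -2351250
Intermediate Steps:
(((15 + 30)*(-27 + 17))*n)*(-95) = (((15 + 30)*(-27 + 17))*(-55))*(-95) = ((45*(-10))*(-55))*(-95) = -450*(-55)*(-95) = 24750*(-95) = -2351250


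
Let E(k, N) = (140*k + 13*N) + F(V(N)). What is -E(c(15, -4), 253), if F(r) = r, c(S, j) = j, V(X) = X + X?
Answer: -3235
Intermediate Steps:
V(X) = 2*X
E(k, N) = 15*N + 140*k (E(k, N) = (140*k + 13*N) + 2*N = (13*N + 140*k) + 2*N = 15*N + 140*k)
-E(c(15, -4), 253) = -(15*253 + 140*(-4)) = -(3795 - 560) = -1*3235 = -3235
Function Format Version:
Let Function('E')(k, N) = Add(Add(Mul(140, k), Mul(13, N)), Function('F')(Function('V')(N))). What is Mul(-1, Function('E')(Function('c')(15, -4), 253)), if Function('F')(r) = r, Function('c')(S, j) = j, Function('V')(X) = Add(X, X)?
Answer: -3235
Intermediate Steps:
Function('V')(X) = Mul(2, X)
Function('E')(k, N) = Add(Mul(15, N), Mul(140, k)) (Function('E')(k, N) = Add(Add(Mul(140, k), Mul(13, N)), Mul(2, N)) = Add(Add(Mul(13, N), Mul(140, k)), Mul(2, N)) = Add(Mul(15, N), Mul(140, k)))
Mul(-1, Function('E')(Function('c')(15, -4), 253)) = Mul(-1, Add(Mul(15, 253), Mul(140, -4))) = Mul(-1, Add(3795, -560)) = Mul(-1, 3235) = -3235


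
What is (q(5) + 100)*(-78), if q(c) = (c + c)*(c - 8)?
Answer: -5460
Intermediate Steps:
q(c) = 2*c*(-8 + c) (q(c) = (2*c)*(-8 + c) = 2*c*(-8 + c))
(q(5) + 100)*(-78) = (2*5*(-8 + 5) + 100)*(-78) = (2*5*(-3) + 100)*(-78) = (-30 + 100)*(-78) = 70*(-78) = -5460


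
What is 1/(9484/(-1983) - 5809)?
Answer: -1983/11528731 ≈ -0.00017201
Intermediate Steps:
1/(9484/(-1983) - 5809) = 1/(9484*(-1/1983) - 5809) = 1/(-9484/1983 - 5809) = 1/(-11528731/1983) = -1983/11528731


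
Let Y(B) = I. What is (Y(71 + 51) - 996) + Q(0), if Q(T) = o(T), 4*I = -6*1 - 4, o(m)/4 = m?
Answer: -1997/2 ≈ -998.50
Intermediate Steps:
o(m) = 4*m
I = -5/2 (I = (-6*1 - 4)/4 = (-6 - 4)/4 = (¼)*(-10) = -5/2 ≈ -2.5000)
Q(T) = 4*T
Y(B) = -5/2
(Y(71 + 51) - 996) + Q(0) = (-5/2 - 996) + 4*0 = -1997/2 + 0 = -1997/2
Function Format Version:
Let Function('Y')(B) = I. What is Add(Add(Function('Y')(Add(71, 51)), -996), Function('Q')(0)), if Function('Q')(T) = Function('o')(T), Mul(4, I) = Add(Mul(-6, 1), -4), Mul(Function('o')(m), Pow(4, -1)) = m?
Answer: Rational(-1997, 2) ≈ -998.50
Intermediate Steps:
Function('o')(m) = Mul(4, m)
I = Rational(-5, 2) (I = Mul(Rational(1, 4), Add(Mul(-6, 1), -4)) = Mul(Rational(1, 4), Add(-6, -4)) = Mul(Rational(1, 4), -10) = Rational(-5, 2) ≈ -2.5000)
Function('Q')(T) = Mul(4, T)
Function('Y')(B) = Rational(-5, 2)
Add(Add(Function('Y')(Add(71, 51)), -996), Function('Q')(0)) = Add(Add(Rational(-5, 2), -996), Mul(4, 0)) = Add(Rational(-1997, 2), 0) = Rational(-1997, 2)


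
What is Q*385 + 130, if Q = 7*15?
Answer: 40555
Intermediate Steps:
Q = 105
Q*385 + 130 = 105*385 + 130 = 40425 + 130 = 40555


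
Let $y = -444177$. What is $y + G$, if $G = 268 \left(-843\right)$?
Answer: $-670101$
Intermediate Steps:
$G = -225924$
$y + G = -444177 - 225924 = -670101$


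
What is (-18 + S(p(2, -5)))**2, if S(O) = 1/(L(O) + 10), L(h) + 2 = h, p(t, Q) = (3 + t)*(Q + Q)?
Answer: 573049/1764 ≈ 324.86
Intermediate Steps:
p(t, Q) = 2*Q*(3 + t) (p(t, Q) = (3 + t)*(2*Q) = 2*Q*(3 + t))
L(h) = -2 + h
S(O) = 1/(8 + O) (S(O) = 1/((-2 + O) + 10) = 1/(8 + O))
(-18 + S(p(2, -5)))**2 = (-18 + 1/(8 + 2*(-5)*(3 + 2)))**2 = (-18 + 1/(8 + 2*(-5)*5))**2 = (-18 + 1/(8 - 50))**2 = (-18 + 1/(-42))**2 = (-18 - 1/42)**2 = (-757/42)**2 = 573049/1764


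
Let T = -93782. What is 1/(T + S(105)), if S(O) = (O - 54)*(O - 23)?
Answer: -1/89600 ≈ -1.1161e-5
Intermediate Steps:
S(O) = (-54 + O)*(-23 + O)
1/(T + S(105)) = 1/(-93782 + (1242 + 105**2 - 77*105)) = 1/(-93782 + (1242 + 11025 - 8085)) = 1/(-93782 + 4182) = 1/(-89600) = -1/89600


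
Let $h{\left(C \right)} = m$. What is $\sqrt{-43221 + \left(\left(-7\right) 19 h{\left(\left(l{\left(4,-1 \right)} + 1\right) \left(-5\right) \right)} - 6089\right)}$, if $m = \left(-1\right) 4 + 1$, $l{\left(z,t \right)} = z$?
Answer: $i \sqrt{48911} \approx 221.16 i$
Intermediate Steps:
$m = -3$ ($m = -4 + 1 = -3$)
$h{\left(C \right)} = -3$
$\sqrt{-43221 + \left(\left(-7\right) 19 h{\left(\left(l{\left(4,-1 \right)} + 1\right) \left(-5\right) \right)} - 6089\right)} = \sqrt{-43221 - \left(6089 - \left(-7\right) 19 \left(-3\right)\right)} = \sqrt{-43221 - 5690} = \sqrt{-48911} = i \sqrt{48911}$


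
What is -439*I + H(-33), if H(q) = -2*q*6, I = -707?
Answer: 310769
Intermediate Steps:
H(q) = -12*q
-439*I + H(-33) = -439*(-707) - 12*(-33) = 310373 + 396 = 310769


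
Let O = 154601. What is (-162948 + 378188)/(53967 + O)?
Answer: 26905/26071 ≈ 1.0320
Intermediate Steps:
(-162948 + 378188)/(53967 + O) = (-162948 + 378188)/(53967 + 154601) = 215240/208568 = 215240*(1/208568) = 26905/26071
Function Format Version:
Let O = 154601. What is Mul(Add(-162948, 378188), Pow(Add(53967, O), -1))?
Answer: Rational(26905, 26071) ≈ 1.0320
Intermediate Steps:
Mul(Add(-162948, 378188), Pow(Add(53967, O), -1)) = Mul(Add(-162948, 378188), Pow(Add(53967, 154601), -1)) = Mul(215240, Pow(208568, -1)) = Mul(215240, Rational(1, 208568)) = Rational(26905, 26071)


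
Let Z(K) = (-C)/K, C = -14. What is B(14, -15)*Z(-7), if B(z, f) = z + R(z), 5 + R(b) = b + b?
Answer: -74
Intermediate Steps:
R(b) = -5 + 2*b (R(b) = -5 + (b + b) = -5 + 2*b)
B(z, f) = -5 + 3*z (B(z, f) = z + (-5 + 2*z) = -5 + 3*z)
Z(K) = 14/K (Z(K) = (-1*(-14))/K = 14/K)
B(14, -15)*Z(-7) = (-5 + 3*14)*(14/(-7)) = (-5 + 42)*(14*(-⅐)) = 37*(-2) = -74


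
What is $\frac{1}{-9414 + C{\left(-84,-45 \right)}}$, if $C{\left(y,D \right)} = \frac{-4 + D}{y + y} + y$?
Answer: $- \frac{24}{227945} \approx -0.00010529$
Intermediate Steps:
$C{\left(y,D \right)} = y + \frac{-4 + D}{2 y}$ ($C{\left(y,D \right)} = \frac{-4 + D}{2 y} + y = y + \frac{-4 + D}{2 y}$)
$\frac{1}{-9414 + C{\left(-84,-45 \right)}} = \frac{1}{-9414 + \frac{-2 + \left(-84\right)^{2} + \frac{1}{2} \left(-45\right)}{-84}} = \frac{1}{-9414 - \frac{-2 + 7056 - \frac{45}{2}}{84}} = \frac{1}{-9414 - \frac{2009}{24}} = \frac{1}{- \frac{227945}{24}} = - \frac{24}{227945}$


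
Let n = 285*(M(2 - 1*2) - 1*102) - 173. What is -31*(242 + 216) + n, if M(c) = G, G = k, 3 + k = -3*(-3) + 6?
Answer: -40021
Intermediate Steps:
k = 12 (k = -3 + (-3*(-3) + 6) = -3 + (9 + 6) = -3 + 15 = 12)
G = 12
M(c) = 12
n = -25823 (n = 285*(12 - 1*102) - 173 = 285*(12 - 102) - 173 = 285*(-90) - 173 = -25650 - 173 = -25823)
-31*(242 + 216) + n = -31*(242 + 216) - 25823 = -31*458 - 25823 = -14198 - 25823 = -40021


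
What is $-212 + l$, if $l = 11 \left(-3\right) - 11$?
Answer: $-256$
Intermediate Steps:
$l = -44$ ($l = -33 - 11 = -44$)
$-212 + l = -212 - 44 = -256$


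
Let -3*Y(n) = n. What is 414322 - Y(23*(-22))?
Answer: 1242460/3 ≈ 4.1415e+5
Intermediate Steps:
Y(n) = -n/3
414322 - Y(23*(-22)) = 414322 - (-1)*23*(-22)/3 = 414322 - (-1)*(-506)/3 = 414322 - 1*506/3 = 414322 - 506/3 = 1242460/3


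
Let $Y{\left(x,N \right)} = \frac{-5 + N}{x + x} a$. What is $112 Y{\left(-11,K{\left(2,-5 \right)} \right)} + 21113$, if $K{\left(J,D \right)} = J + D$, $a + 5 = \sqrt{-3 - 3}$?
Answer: $\frac{230003}{11} + \frac{448 i \sqrt{6}}{11} \approx 20909.0 + 99.761 i$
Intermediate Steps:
$a = -5 + i \sqrt{6}$ ($a = -5 + \sqrt{-3 - 3} = -5 + \sqrt{-6} = -5 + i \sqrt{6} \approx -5.0 + 2.4495 i$)
$K{\left(J,D \right)} = D + J$
$Y{\left(x,N \right)} = \frac{\left(-5 + N\right) \left(-5 + i \sqrt{6}\right)}{2 x}$ ($Y{\left(x,N \right)} = \frac{-5 + N}{x + x} \left(-5 + i \sqrt{6}\right) = \frac{-5 + N}{2 x} \left(-5 + i \sqrt{6}\right) = \frac{\left(-5 + N\right) \left(-5 + i \sqrt{6}\right)}{2 x}$)
$112 Y{\left(-11,K{\left(2,-5 \right)} \right)} + 21113 = 112 \left(- \frac{\left(-5 + \left(-5 + 2\right)\right) \left(5 - i \sqrt{6}\right)}{2 \left(-11\right)}\right) + 21113 = 112 \left(\left(- \frac{1}{2}\right) \left(- \frac{1}{11}\right) \left(-5 - 3\right) \left(5 - i \sqrt{6}\right)\right) + 21113 = 112 \left(\left(- \frac{1}{2}\right) \left(- \frac{1}{11}\right) \left(-8\right) \left(5 - i \sqrt{6}\right)\right) + 21113 = 112 \left(- \frac{20}{11} + \frac{4 i \sqrt{6}}{11}\right) + 21113 = \left(- \frac{2240}{11} + \frac{448 i \sqrt{6}}{11}\right) + 21113 = \frac{230003}{11} + \frac{448 i \sqrt{6}}{11}$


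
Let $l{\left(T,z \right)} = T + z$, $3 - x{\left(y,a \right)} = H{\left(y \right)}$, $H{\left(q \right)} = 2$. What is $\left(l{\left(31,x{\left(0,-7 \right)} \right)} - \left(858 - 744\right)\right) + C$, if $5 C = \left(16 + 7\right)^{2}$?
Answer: $\frac{119}{5} \approx 23.8$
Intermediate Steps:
$x{\left(y,a \right)} = 1$ ($x{\left(y,a \right)} = 3 - 2 = 1$)
$C = \frac{529}{5}$ ($C = \frac{\left(16 + 7\right)^{2}}{5} = \frac{23^{2}}{5} = \frac{1}{5} \cdot 529 = \frac{529}{5} \approx 105.8$)
$\left(l{\left(31,x{\left(0,-7 \right)} \right)} - \left(858 - 744\right)\right) + C = \left(\left(31 + 1\right) - \left(858 - 744\right)\right) + \frac{529}{5} = \left(32 - 114\right) + \frac{529}{5} = -82 + \frac{529}{5} = \frac{119}{5}$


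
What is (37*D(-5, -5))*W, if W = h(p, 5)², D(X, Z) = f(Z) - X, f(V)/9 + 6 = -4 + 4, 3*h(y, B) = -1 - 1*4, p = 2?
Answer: -45325/9 ≈ -5036.1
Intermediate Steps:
h(y, B) = -5/3 (h(y, B) = (-1 - 1*4)/3 = (-1 - 4)/3 = (⅓)*(-5) = -5/3)
f(V) = -54 (f(V) = -54 + 9*(-4 + 4) = -54 + 9*0 = -54 + 0 = -54)
D(X, Z) = -54 - X
W = 25/9 (W = (-5/3)² = 25/9 ≈ 2.7778)
(37*D(-5, -5))*W = (37*(-54 - 1*(-5)))*(25/9) = (37*(-54 + 5))*(25/9) = (37*(-49))*(25/9) = -1813*25/9 = -45325/9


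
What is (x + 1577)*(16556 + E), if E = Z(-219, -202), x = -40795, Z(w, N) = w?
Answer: -640704466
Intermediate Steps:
E = -219
(x + 1577)*(16556 + E) = (-40795 + 1577)*(16556 - 219) = -39218*16337 = -640704466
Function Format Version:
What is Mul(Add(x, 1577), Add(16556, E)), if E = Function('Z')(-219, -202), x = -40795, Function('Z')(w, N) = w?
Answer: -640704466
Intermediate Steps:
E = -219
Mul(Add(x, 1577), Add(16556, E)) = Mul(Add(-40795, 1577), Add(16556, -219)) = Mul(-39218, 16337) = -640704466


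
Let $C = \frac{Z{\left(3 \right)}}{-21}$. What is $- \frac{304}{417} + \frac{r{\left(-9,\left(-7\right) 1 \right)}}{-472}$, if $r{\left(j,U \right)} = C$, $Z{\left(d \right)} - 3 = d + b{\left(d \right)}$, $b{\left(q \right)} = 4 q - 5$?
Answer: $- \frac{334203}{459256} \approx -0.72771$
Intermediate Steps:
$b{\left(q \right)} = -5 + 4 q$
$Z{\left(d \right)} = -2 + 5 d$ ($Z{\left(d \right)} = 3 + \left(d + \left(-5 + 4 d\right)\right) = 3 + \left(-5 + 5 d\right) = -2 + 5 d$)
$C = - \frac{13}{21}$ ($C = \frac{-2 + 5 \cdot 3}{-21} = \left(-2 + 15\right) \left(- \frac{1}{21}\right) = 13 \left(- \frac{1}{21}\right) = - \frac{13}{21} \approx -0.61905$)
$r{\left(j,U \right)} = - \frac{13}{21}$
$- \frac{304}{417} + \frac{r{\left(-9,\left(-7\right) 1 \right)}}{-472} = - \frac{304}{417} - \frac{13}{21 \left(-472\right)} = \left(-304\right) \frac{1}{417} - - \frac{13}{9912} = - \frac{304}{417} + \frac{13}{9912} = - \frac{334203}{459256}$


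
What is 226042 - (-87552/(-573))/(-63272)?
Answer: 341463343646/1510619 ≈ 2.2604e+5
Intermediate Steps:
226042 - (-87552/(-573))/(-63272) = 226042 - (-87552*(-1)/573)*(-1)/63272 = 226042 - (-288*(-304/573))*(-1)/63272 = 226042 - 29184*(-1)/(191*63272) = 226042 - 1*(-3648/1510619) = 226042 + 3648/1510619 = 341463343646/1510619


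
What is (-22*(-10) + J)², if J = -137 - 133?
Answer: 2500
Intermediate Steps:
J = -270
(-22*(-10) + J)² = (-22*(-10) - 270)² = (220 - 270)² = (-50)² = 2500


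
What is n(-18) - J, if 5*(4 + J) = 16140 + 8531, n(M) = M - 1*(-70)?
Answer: -24391/5 ≈ -4878.2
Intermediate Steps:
n(M) = 70 + M (n(M) = M + 70 = 70 + M)
J = 24651/5 (J = -4 + (16140 + 8531)/5 = -4 + (1/5)*24671 = -4 + 24671/5 = 24651/5 ≈ 4930.2)
n(-18) - J = (70 - 18) - 1*24651/5 = 52 - 24651/5 = -24391/5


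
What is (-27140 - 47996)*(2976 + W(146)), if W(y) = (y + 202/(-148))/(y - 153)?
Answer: -8215933760/37 ≈ -2.2205e+8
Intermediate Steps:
W(y) = (-101/74 + y)/(-153 + y) (W(y) = (y + 202*(-1/148))/(-153 + y) = (y - 101/74)/(-153 + y) = (-101/74 + y)/(-153 + y))
(-27140 - 47996)*(2976 + W(146)) = (-27140 - 47996)*(2976 + (-101/74 + 146)/(-153 + 146)) = -75136*(2976 + (10703/74)/(-7)) = -75136*(2976 - 1/7*10703/74) = -75136*(2976 - 1529/74) = -75136*218695/74 = -8215933760/37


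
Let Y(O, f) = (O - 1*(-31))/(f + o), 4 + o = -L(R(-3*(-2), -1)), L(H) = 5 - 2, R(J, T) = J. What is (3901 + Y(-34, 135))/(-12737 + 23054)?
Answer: 499325/1320576 ≈ 0.37811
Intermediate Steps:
L(H) = 3
o = -7 (o = -4 - 1*3 = -4 - 3 = -7)
Y(O, f) = (31 + O)/(-7 + f) (Y(O, f) = (O - 1*(-31))/(f - 7) = (O + 31)/(-7 + f) = (31 + O)/(-7 + f))
(3901 + Y(-34, 135))/(-12737 + 23054) = (3901 + (31 - 34)/(-7 + 135))/(-12737 + 23054) = (3901 - 3/128)/10317 = (3901 + (1/128)*(-3))*(1/10317) = (3901 - 3/128)*(1/10317) = (499325/128)*(1/10317) = 499325/1320576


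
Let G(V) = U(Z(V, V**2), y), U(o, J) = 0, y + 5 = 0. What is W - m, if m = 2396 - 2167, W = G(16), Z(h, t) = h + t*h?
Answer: -229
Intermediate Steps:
y = -5 (y = -5 + 0 = -5)
Z(h, t) = h + h*t
G(V) = 0
W = 0
m = 229
W - m = 0 - 1*229 = 0 - 229 = -229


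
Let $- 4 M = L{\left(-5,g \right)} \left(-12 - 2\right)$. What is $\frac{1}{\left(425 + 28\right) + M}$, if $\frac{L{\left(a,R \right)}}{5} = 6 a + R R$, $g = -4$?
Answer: $\frac{1}{208} \approx 0.0048077$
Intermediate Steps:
$L{\left(a,R \right)} = 5 R^{2} + 30 a$ ($L{\left(a,R \right)} = 5 \left(6 a + R R\right) = 5 \left(6 a + R^{2}\right) = 5 \left(R^{2} + 6 a\right) = 5 R^{2} + 30 a$)
$M = -245$ ($M = - \frac{\left(5 \left(-4\right)^{2} + 30 \left(-5\right)\right) \left(-12 - 2\right)}{4} = - \frac{\left(5 \cdot 16 - 150\right) \left(-14\right)}{4} = - \frac{\left(80 - 150\right) \left(-14\right)}{4} = - \frac{\left(-70\right) \left(-14\right)}{4} = \left(- \frac{1}{4}\right) 980 = -245$)
$\frac{1}{\left(425 + 28\right) + M} = \frac{1}{\left(425 + 28\right) - 245} = \frac{1}{453 - 245} = \frac{1}{208}$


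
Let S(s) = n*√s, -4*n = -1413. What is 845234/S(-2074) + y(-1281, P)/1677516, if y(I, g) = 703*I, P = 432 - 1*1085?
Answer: -300181/559172 - 1690468*I*√2074/1465281 ≈ -0.53683 - 52.54*I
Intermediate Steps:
n = 1413/4 (n = -¼*(-1413) = 1413/4 ≈ 353.25)
P = -653 (P = 432 - 1085 = -653)
S(s) = 1413*√s/4
845234/S(-2074) + y(-1281, P)/1677516 = 845234/((1413*√(-2074)/4)) + (703*(-1281))/1677516 = 845234/((1413*(I*√2074)/4)) - 900543*1/1677516 = 845234/((1413*I*√2074/4)) - 300181/559172 = 845234*(-2*I*√2074/1465281) - 300181/559172 = -1690468*I*√2074/1465281 - 300181/559172 = -300181/559172 - 1690468*I*√2074/1465281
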